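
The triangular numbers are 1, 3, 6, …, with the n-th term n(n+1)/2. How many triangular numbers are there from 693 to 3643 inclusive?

48

The n-th triangular number is n(n+1)/2.
Smallest index with value ≥ 693: n = 37 (giving 703).
Largest index with value ≤ 3643: n = 84 (giving 3570).
Indices 37 through 84: 48 terms.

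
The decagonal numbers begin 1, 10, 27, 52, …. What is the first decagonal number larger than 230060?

231601

Solve n(4n−3) > 230060 for integer n.
The largest n with value ≤ 230060 is 240 (since 229680 ≤ 230060 < 231601), so the first above is n = 241, value 231601.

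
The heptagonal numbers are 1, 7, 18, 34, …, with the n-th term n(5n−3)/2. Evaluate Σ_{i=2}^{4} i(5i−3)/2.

Σ i(5i−3)/2 = (5Σi² − 3Σi) / 2 over i = 2..4.
Σi = 10 − 1 = 9 and Σi² = 30 − 1 = 29.
(5·29 − 3·9) / 2 = 118/2 = 59.

59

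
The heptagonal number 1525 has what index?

Set n(5n−3)/2 = 1525, giving 5n² − 3n − 3050 = 0.
So n = (3 + 247) / 10 = 250/10 = 25.

25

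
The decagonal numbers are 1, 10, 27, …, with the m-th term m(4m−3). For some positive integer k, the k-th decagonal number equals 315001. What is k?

281

Set n(4n−3) = 315001, giving 4n² − 3n − 315001 = 0.
The discriminant is 9 + 16·315001 = 5040025, and √5040025 = 2245.
So n = (3 + 2245) / 8 = 2248/8 = 281.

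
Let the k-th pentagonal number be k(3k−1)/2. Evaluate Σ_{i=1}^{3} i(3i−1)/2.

18

Σ i(3i−1)/2 = (3Σi² − Σi) / 2 over i = 1..3.
Σi = 6 and Σi² = 14.
(3·14 − 1·6) / 2 = 36/2 = 18.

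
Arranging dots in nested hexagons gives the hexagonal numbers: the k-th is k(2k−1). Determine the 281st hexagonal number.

157641

The 281st hexagonal number is n(2n−1) with n = 281.
281·(2·281 − 1) = 281·561 = 157641.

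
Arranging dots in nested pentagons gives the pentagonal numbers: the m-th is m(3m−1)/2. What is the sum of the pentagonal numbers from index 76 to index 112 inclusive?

Σ i(3i−1)/2 = (3Σi² − Σi) / 2 over i = 76..112.
Σi = 6328 − 2850 = 3478 and Σi² = 474600 − 143450 = 331150.
(3·331150 − 1·3478) / 2 = 989972/2 = 494986.

494986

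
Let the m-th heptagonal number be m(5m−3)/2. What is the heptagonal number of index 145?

The 145th heptagonal number is n(5n−3)/2 with n = 145.
145·(5·145 − 3)/2 = 145·722/2 = 145·361 = 52345.

52345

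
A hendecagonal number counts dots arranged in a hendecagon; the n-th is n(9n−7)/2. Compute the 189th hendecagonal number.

160083

The 189th hendecagonal number is n(9n−7)/2 with n = 189.
189·(9·189 − 7)/2 = 189·1694/2 = 189·847 = 160083.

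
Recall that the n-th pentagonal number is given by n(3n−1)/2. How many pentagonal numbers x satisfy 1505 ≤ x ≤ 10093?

51

The n-th pentagonal number is n(3n−1)/2.
Smallest index with value ≥ 1505: n = 32 (giving 1520).
Largest index with value ≤ 10093: n = 82 (giving 10045).
Indices 32 through 82: 51 terms.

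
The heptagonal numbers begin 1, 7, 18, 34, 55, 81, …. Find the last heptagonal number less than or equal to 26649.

26368

Solve n(5n−3)/2 ≤ 26649 for integer n.
n = 103 gives 26368 ≤ 26649, while n = 104 gives 26884 > 26649; so the answer is 26368.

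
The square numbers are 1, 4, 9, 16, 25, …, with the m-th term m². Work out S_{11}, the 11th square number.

121

The 11th square number is n² with n = 11.
11² = 121.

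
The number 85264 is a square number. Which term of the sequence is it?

292

We need n² = 85264, so n = √85264 = 292.
Check: 292² = 85264. ✓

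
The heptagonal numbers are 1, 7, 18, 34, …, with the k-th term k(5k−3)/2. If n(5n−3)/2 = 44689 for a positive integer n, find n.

Set n(5n−3)/2 = 44689, giving 5n² − 3n − 89378 = 0.
So n = (3 + 1337) / 10 = 1340/10 = 134.
Check: 134·(5·134 − 3)/2 = 44689. ✓

134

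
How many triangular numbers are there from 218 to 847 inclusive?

The n-th triangular number is n(n+1)/2.
Smallest index with value ≥ 218: n = 21 (giving 231).
Largest index with value ≤ 847: n = 40 (giving 820).
Indices 21 through 40: 20 terms.

20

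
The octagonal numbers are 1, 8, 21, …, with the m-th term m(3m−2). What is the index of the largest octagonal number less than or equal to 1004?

Solve n(3n−2) ≤ 1004 for integer n.
n = 18 gives 936 ≤ 1004, while n = 19 gives 1045 > 1004; so the answer is index 18.

18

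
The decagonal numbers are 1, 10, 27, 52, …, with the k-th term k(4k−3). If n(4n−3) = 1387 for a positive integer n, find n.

Set n(4n−3) = 1387, giving 4n² − 3n − 1387 = 0.
The discriminant is 9 + 16·1387 = 22201, and √22201 = 149.
So n = (3 + 149) / 8 = 152/8 = 19.

19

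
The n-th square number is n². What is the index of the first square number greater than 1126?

Solve n² > 1126 for integer n.
The largest n with value ≤ 1126 is 33 (since 1089 ≤ 1126 < 1156), so the first above is n = 34, value 1156.

34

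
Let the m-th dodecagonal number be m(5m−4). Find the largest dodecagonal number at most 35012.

34944

Solve n(5n−4) ≤ 35012 for integer n.
n = 84 gives 34944 ≤ 35012, while n = 85 gives 35785 > 35012; so the answer is 34944.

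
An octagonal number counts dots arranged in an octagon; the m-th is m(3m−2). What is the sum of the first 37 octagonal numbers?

Σ i(3i−2) = 3Σi² − 2Σi over i = 1..37.
Σi = 703 and Σi² = 17575.
3·17575 − 2·703 = 51319.

51319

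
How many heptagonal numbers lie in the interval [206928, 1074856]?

369

The n-th heptagonal number is n(5n−3)/2.
Smallest index with value ≥ 206928: n = 288 (giving 206928).
Largest index with value ≤ 1074856: n = 656 (giving 1074856).
Indices 288 through 656: 369 terms.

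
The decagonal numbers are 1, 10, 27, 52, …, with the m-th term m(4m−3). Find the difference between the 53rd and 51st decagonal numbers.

826

53·(4·53 − 3) = 11077 and 51·(4·51 − 3) = 10251.
Difference: 11077 − 10251 = 826.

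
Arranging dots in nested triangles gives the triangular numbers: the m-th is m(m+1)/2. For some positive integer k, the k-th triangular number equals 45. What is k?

Set n(n+1)/2 = 45, giving n² + n − 90 = 0.
The discriminant is 1 + 8·45 = 361, and √361 = 19.
So n = (-1 + 19) / 2 = 18/2 = 9.
Check: 9·10/2 = 45. ✓

9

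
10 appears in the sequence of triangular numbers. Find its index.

Set n(n+1)/2 = 10, giving n² + n − 20 = 0.
The discriminant is 1 + 8·10 = 81, and √81 = 9.
So n = (-1 + 9) / 2 = 8/2 = 4.
Check: 4·5/2 = 10. ✓

4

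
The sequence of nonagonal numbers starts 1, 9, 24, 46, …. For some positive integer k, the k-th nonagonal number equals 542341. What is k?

Set n(7n−5)/2 = 542341, giving 7n² − 5n − 1084682 = 0.
The discriminant is 25 + 56·542341 = 30371121, and √30371121 = 5511.
So n = (5 + 5511) / 14 = 5516/14 = 394.
Check: 394·(7·394 − 5)/2 = 542341. ✓

394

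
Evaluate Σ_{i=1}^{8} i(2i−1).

Σ i(2i−1) = 2Σi² − Σi over i = 1..8.
Σi = 36 and Σi² = 204.
2·204 − 1·36 = 372.

372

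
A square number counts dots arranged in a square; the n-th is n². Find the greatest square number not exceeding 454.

Solve n² ≤ 454 for integer n.
n = 21 gives 441 ≤ 454, while n = 22 gives 484 > 454; so the answer is 441.

441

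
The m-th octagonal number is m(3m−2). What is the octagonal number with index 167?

The 167th octagonal number is n(3n−2) with n = 167.
167·(3·167 − 2) = 167·499 = 83333.

83333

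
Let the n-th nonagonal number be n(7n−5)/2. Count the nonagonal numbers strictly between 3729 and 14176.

The n-th nonagonal number is n(7n−5)/2.
Smallest index with value > 3729: n = 34 (giving 3961).
Largest index with value < 14176: n = 63 (giving 13734).
Indices 34 through 63: 30 terms.

30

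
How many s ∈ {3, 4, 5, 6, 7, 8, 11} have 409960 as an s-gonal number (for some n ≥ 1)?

1

s = 3: P(3, 904) = 409060 and P(3, 905) = 409965; 409960 is not s-gonal.
s = 4: P(4, 640) = 409600 and P(4, 641) = 410881; 409960 is not s-gonal.
s = 5: P(5, 522) = 408465 and P(5, 523) = 410032; 409960 is not s-gonal.
s = 6: P(6, 452) = 408156 and P(6, 453) = 409965; 409960 is not s-gonal.
s = 7: P(7, 405) = 409455 and P(7, 406) = 411481; 409960 is not s-gonal.
s = 8: P(8, 370) = 409960. ✓
s = 11: P(11, 302) = 409361 and P(11, 303) = 412080; 409960 is not s-gonal.
Hits: s ∈ {8} → 1.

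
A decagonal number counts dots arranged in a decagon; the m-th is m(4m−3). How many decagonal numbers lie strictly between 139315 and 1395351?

403

The n-th decagonal number is n(4n−3).
Smallest index with value > 139315: n = 188 (giving 140812).
Largest index with value < 1395351: n = 590 (giving 1390630).
Indices 188 through 590: 403 terms.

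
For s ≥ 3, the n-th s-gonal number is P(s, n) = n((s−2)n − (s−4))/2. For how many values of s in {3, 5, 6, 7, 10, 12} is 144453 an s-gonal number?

2

s = 3: P(3, 537) = 144453. ✓
s = 5: P(5, 310) = 143995 and P(5, 311) = 144926; 144453 is not s-gonal.
s = 6: P(6, 269) = 144453. ✓
s = 7: P(7, 240) = 143640 and P(7, 241) = 144841; 144453 is not s-gonal.
s = 10: P(10, 190) = 143830 and P(10, 191) = 145351; 144453 is not s-gonal.
s = 12: P(12, 170) = 143820 and P(12, 171) = 145521; 144453 is not s-gonal.
Hits: s ∈ {3, 6} → 2.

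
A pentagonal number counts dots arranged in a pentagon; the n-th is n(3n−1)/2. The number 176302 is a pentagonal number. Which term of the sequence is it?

343

Set n(3n−1)/2 = 176302, giving 3n² − n − 352604 = 0.
The discriminant is 1 + 24·176302 = 4231249, and √4231249 = 2057.
So n = (1 + 2057) / 6 = 2058/6 = 343.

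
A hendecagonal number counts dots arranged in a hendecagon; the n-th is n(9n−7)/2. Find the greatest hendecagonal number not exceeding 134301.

Solve n(9n−7)/2 ≤ 134301 for integer n.
n = 173 gives 134075 ≤ 134301, while n = 174 gives 135633 > 134301; so the answer is 134075.

134075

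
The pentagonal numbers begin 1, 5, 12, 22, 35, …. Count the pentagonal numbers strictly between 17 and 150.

The n-th pentagonal number is n(3n−1)/2.
Smallest index with value > 17: n = 4 (giving 22).
Largest index with value < 150: n = 10 (giving 145).
Indices 4 through 10: 7 terms.

7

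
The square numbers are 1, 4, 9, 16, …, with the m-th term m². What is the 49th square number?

2401

The 49th square number is n² with n = 49.
49² = 2401.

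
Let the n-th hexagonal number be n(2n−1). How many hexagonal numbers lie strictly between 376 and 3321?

The n-th hexagonal number is n(2n−1).
Smallest index with value > 376: n = 14 (giving 378).
Largest index with value < 3321: n = 40 (giving 3160).
Indices 14 through 40: 27 terms.

27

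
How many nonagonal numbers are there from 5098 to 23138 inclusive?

The n-th nonagonal number is n(7n−5)/2.
Smallest index with value ≥ 5098: n = 39 (giving 5226).
Largest index with value ≤ 23138: n = 81 (giving 22761).
Indices 39 through 81: 43 terms.

43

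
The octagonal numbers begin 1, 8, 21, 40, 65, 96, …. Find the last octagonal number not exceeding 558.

481

Solve n(3n−2) ≤ 558 for integer n.
n = 13 gives 481 ≤ 558, while n = 14 gives 560 > 558; so the answer is 481.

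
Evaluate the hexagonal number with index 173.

The 173rd hexagonal number is n(2n−1) with n = 173.
173·(2·173 − 1) = 173·345 = 59685.

59685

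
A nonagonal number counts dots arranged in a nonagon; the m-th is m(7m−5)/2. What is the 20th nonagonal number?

1350

The 20th nonagonal number is n(7n−5)/2 with n = 20.
20·(7·20 − 5)/2 = 20·135/2 = 1350.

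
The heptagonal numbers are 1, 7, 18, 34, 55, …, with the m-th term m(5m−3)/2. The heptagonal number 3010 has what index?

35

Set n(5n−3)/2 = 3010, giving 5n² − 3n − 6020 = 0.
The discriminant is 9 + 40·3010 = 120409, and √120409 = 347.
So n = (3 + 347) / 10 = 350/10 = 35.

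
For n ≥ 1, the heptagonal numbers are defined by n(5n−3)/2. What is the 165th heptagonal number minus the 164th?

Consecutive heptagonal numbers differ by 5n − 4: here 5·165 − 4 = 821.

821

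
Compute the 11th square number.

121

11² = 121.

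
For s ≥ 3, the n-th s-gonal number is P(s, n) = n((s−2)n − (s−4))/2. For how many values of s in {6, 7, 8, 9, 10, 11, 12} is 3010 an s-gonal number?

1

s = 6: P(6, 39) = 3003 and P(6, 40) = 3160; 3010 is not s-gonal.
s = 7: P(7, 35) = 3010. ✓
s = 8: P(8, 32) = 3008 and P(8, 33) = 3201; 3010 is not s-gonal.
s = 9: P(9, 29) = 2871 and P(9, 30) = 3075; 3010 is not s-gonal.
s = 10: P(10, 27) = 2835 and P(10, 28) = 3052; 3010 is not s-gonal.
s = 11: P(11, 26) = 2951 and P(11, 27) = 3186; 3010 is not s-gonal.
s = 12: P(12, 24) = 2784 and P(12, 25) = 3025; 3010 is not s-gonal.
Hits: s ∈ {7} → 1.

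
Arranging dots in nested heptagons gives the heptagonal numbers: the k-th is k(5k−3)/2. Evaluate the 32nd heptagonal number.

The 32nd heptagonal number is n(5n−3)/2 with n = 32.
32·(5·32 − 3)/2 = 32·157/2 = 2512.

2512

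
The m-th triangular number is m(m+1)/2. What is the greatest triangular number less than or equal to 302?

300

Solve n(n+1)/2 ≤ 302 for integer n.
n = 24 gives 300 ≤ 302, while n = 25 gives 325 > 302; so the answer is 300.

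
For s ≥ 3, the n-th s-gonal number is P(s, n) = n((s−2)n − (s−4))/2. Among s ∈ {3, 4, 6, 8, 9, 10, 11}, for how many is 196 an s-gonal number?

s = 3: P(3, 19) = 190 and P(3, 20) = 210; 196 is not s-gonal.
s = 4: P(4, 14) = 196. ✓
s = 6: P(6, 10) = 190 and P(6, 11) = 231; 196 is not s-gonal.
s = 8: P(8, 8) = 176 and P(8, 9) = 225; 196 is not s-gonal.
s = 9: P(9, 7) = 154 and P(9, 8) = 204; 196 is not s-gonal.
s = 10: P(10, 7) = 175 and P(10, 8) = 232; 196 is not s-gonal.
s = 11: P(11, 7) = 196. ✓
Hits: s ∈ {4, 11} → 2.

2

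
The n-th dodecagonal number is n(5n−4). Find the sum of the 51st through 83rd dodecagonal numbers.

Σ i(5i−4) = 5Σi² − 4Σi over i = 51..83.
Σi = 3486 − 1275 = 2211 and Σi² = 194054 − 42925 = 151129.
5·151129 − 4·2211 = 746801.

746801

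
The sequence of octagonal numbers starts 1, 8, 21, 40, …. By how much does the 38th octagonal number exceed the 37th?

Consecutive octagonal numbers differ by 6n − 5: here 6·38 − 5 = 223.

223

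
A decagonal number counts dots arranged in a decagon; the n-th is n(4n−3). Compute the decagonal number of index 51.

51·(4·51 − 3) = 51·201 = 10251.

10251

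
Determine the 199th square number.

39601

The 199th square number is n² with n = 199.
199² = 39601.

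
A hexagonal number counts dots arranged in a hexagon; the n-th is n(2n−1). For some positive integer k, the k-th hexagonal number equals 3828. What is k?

44

Set n(2n−1) = 3828, giving 2n² − n − 3828 = 0.
The discriminant is 1 + 8·3828 = 30625, and √30625 = 175.
So n = (1 + 175) / 4 = 176/4 = 44.
Check: 44·(2·44 − 1) = 3828. ✓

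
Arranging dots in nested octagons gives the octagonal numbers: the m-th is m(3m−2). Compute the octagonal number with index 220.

220·(3·220 − 2) = 220·658 = 144760.

144760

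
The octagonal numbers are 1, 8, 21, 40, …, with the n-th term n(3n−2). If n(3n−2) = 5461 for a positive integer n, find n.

Set n(3n−2) = 5461, giving 3n² − 2n − 5461 = 0.
The discriminant is 4 + 12·5461 = 65536, and √65536 = 256.
So n = (2 + 256) / 6 = 258/6 = 43.
Check: 43·(3·43 − 2) = 5461. ✓

43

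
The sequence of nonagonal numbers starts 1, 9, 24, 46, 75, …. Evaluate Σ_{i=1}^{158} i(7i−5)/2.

Σ i(7i−5)/2 = (7Σi² − 5Σi) / 2 over i = 1..158.
Σi = 12561 and Σi² = 1327279.
(7·1327279 − 5·12561) / 2 = 9228148/2 = 4614074.

4614074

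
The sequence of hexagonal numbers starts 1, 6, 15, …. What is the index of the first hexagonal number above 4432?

Solve n(2n−1) > 4432 for integer n.
The largest n with value ≤ 4432 is 47 (since 4371 ≤ 4432 < 4560), so the first above is n = 48, value 4560.

48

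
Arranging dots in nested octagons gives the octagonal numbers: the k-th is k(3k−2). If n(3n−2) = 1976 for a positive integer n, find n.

26

Set n(3n−2) = 1976, giving 3n² − 2n − 1976 = 0.
The discriminant is 4 + 12·1976 = 23716, and √23716 = 154.
So n = (2 + 154) / 6 = 156/6 = 26.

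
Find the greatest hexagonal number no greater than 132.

120

Solve n(2n−1) ≤ 132 for integer n.
n = 8 gives 120 ≤ 132, while n = 9 gives 153 > 132; so the answer is 120.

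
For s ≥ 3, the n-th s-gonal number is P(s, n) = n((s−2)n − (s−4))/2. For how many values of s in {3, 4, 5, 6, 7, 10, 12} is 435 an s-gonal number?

2

s = 3: P(3, 29) = 435. ✓
s = 4: P(4, 20) = 400 and P(4, 21) = 441; 435 is not s-gonal.
s = 5: P(5, 17) = 425 and P(5, 18) = 477; 435 is not s-gonal.
s = 6: P(6, 15) = 435. ✓
s = 7: P(7, 13) = 403 and P(7, 14) = 469; 435 is not s-gonal.
s = 10: P(10, 10) = 370 and P(10, 11) = 451; 435 is not s-gonal.
s = 12: P(12, 9) = 369 and P(12, 10) = 460; 435 is not s-gonal.
Hits: s ∈ {3, 6} → 2.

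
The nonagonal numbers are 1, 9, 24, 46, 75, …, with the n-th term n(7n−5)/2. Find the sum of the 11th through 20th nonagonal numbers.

8310

Σ i(7i−5)/2 = (7Σi² − 5Σi) / 2 over i = 11..20.
Σi = 210 − 55 = 155 and Σi² = 2870 − 385 = 2485.
(7·2485 − 5·155) / 2 = 16620/2 = 8310.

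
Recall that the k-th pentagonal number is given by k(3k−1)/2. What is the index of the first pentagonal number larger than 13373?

95

Solve n(3n−1)/2 > 13373 for integer n.
The largest n with value ≤ 13373 is 94 (since 13207 ≤ 13373 < 13490), so the first above is n = 95, value 13490.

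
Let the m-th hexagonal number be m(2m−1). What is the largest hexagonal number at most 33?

Solve n(2n−1) ≤ 33 for integer n.
n = 4 gives 28 ≤ 33, while n = 5 gives 45 > 33; so the answer is 28.

28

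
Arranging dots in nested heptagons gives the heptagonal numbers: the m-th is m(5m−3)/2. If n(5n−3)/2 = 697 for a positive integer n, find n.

17

Set n(5n−3)/2 = 697, giving 5n² − 3n − 1394 = 0.
The discriminant is 9 + 40·697 = 27889, and √27889 = 167.
So n = (3 + 167) / 10 = 170/10 = 17.
Check: 17·(5·17 − 3)/2 = 697. ✓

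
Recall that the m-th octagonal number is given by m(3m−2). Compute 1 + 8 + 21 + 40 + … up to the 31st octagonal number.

Σ i(3i−2) = 3Σi² − 2Σi over i = 1..31.
Σi = 496 and Σi² = 10416.
3·10416 − 2·496 = 30256.

30256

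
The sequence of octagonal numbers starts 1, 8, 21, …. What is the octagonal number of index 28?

2296

The 28th octagonal number is n(3n−2) with n = 28.
28·(3·28 − 2) = 28·82 = 2296.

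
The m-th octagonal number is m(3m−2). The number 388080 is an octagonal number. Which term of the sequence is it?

360

Set n(3n−2) = 388080, giving 3n² − 2n − 388080 = 0.
The discriminant is 4 + 12·388080 = 4656964, and √4656964 = 2158.
So n = (2 + 2158) / 6 = 2160/6 = 360.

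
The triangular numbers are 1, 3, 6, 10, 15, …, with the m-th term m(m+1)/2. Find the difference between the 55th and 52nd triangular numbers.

162

55·56/2 = 1540 and 52·53/2 = 1378.
Difference: 1540 − 1378 = 162.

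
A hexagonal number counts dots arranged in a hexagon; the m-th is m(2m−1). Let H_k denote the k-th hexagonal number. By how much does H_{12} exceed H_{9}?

123

12·(2·12 − 1) = 276 and 9·(2·9 − 1) = 153.
Difference: 276 − 153 = 123.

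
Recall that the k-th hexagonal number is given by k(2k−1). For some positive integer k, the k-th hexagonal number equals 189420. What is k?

Set n(2n−1) = 189420, giving 2n² − n − 189420 = 0.
The discriminant is 1 + 8·189420 = 1515361, and √1515361 = 1231.
So n = (1 + 1231) / 4 = 1232/4 = 308.

308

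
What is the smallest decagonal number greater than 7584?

7612

Solve n(4n−3) > 7584 for integer n.
The largest n with value ≤ 7584 is 43 (since 7267 ≤ 7584 < 7612), so the first above is n = 44, value 7612.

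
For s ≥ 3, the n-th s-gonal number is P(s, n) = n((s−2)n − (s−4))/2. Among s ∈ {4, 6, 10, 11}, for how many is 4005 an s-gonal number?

s = 4: P(4, 63) = 3969 and P(4, 64) = 4096; 4005 is not s-gonal.
s = 6: P(6, 45) = 4005. ✓
s = 10: P(10, 32) = 4000 and P(10, 33) = 4257; 4005 is not s-gonal.
s = 11: P(11, 30) = 3945 and P(11, 31) = 4216; 4005 is not s-gonal.
Hits: s ∈ {6} → 1.

1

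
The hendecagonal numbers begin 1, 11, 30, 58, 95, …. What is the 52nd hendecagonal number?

The 52nd hendecagonal number is n(9n−7)/2 with n = 52.
52·(9·52 − 7)/2 = 52·461/2 = 11986.

11986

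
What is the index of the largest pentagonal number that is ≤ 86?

7

Solve n(3n−1)/2 ≤ 86 for integer n.
n = 7 gives 70 ≤ 86, while n = 8 gives 92 > 86; so the answer is index 7.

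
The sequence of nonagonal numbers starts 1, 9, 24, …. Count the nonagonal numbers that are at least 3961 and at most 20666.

The n-th nonagonal number is n(7n−5)/2.
Smallest index with value ≥ 3961: n = 34 (giving 3961).
Largest index with value ≤ 20666: n = 77 (giving 20559).
Indices 34 through 77: 44 terms.

44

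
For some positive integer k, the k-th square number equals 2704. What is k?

52

We need n² = 2704, so n = √2704 = 52.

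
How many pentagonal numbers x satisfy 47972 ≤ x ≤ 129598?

116

The n-th pentagonal number is n(3n−1)/2.
Smallest index with value ≥ 47972: n = 179 (giving 47972).
Largest index with value ≤ 129598: n = 294 (giving 129507).
Indices 179 through 294: 116 terms.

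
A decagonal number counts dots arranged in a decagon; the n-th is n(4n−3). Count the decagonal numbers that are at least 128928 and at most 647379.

The n-th decagonal number is n(4n−3).
Smallest index with value ≥ 128928: n = 180 (giving 129060).
Largest index with value ≤ 647379: n = 402 (giving 645210).
Indices 180 through 402: 223 terms.

223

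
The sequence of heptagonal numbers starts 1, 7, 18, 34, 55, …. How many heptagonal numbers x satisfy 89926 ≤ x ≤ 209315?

The n-th heptagonal number is n(5n−3)/2.
Smallest index with value ≥ 89926: n = 190 (giving 89965).
Largest index with value ≤ 209315: n = 289 (giving 208369).
Indices 190 through 289: 100 terms.

100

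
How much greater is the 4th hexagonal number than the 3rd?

13

Consecutive hexagonal numbers differ by 4n − 3: here 4·4 − 3 = 13.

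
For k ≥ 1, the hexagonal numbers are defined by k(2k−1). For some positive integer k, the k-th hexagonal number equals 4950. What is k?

Set n(2n−1) = 4950, giving 2n² − n − 4950 = 0.
The discriminant is 1 + 8·4950 = 39601, and √39601 = 199.
So n = (1 + 199) / 4 = 200/4 = 50.

50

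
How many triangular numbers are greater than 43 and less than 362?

18

The n-th triangular number is n(n+1)/2.
Smallest index with value > 43: n = 9 (giving 45).
Largest index with value < 362: n = 26 (giving 351).
Indices 9 through 26: 18 terms.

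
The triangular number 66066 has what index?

363

Set n(n+1)/2 = 66066, giving n² + n − 132132 = 0.
The discriminant is 1 + 8·66066 = 528529, and √528529 = 727.
So n = (-1 + 727) / 2 = 726/2 = 363.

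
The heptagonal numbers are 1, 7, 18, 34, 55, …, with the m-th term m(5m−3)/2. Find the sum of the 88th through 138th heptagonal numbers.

Σ i(5i−3)/2 = (5Σi² − 3Σi) / 2 over i = 88..138.
Σi = 9591 − 3828 = 5763 and Σi² = 885569 − 223300 = 662269.
(5·662269 − 3·5763) / 2 = 3294056/2 = 1647028.

1647028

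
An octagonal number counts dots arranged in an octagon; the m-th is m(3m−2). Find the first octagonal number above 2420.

Solve n(3n−2) > 2420 for integer n.
The largest n with value ≤ 2420 is 28 (since 2296 ≤ 2420 < 2465), so the first above is n = 29, value 2465.

2465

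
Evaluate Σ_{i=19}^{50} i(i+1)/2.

Σ i(i+1)/2 = (Σi² + Σi) / 2 over i = 19..50.
Σi = 1275 − 171 = 1104 and Σi² = 42925 − 2109 = 40816.
(1·40816 + 1·1104) / 2 = 41920/2 = 20960.

20960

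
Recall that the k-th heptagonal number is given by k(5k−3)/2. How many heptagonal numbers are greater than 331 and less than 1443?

13

The n-th heptagonal number is n(5n−3)/2.
Smallest index with value > 331: n = 12 (giving 342).
Largest index with value < 1443: n = 24 (giving 1404).
Indices 12 through 24: 13 terms.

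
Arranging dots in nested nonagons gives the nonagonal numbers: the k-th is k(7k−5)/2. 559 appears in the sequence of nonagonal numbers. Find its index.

Set n(7n−5)/2 = 559, giving 7n² − 5n − 1118 = 0.
The discriminant is 25 + 56·559 = 31329, and √31329 = 177.
So n = (5 + 177) / 14 = 182/14 = 13.

13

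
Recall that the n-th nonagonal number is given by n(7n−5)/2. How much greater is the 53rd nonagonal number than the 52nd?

365

Consecutive nonagonal numbers differ by 7n − 6: here 7·53 − 6 = 365.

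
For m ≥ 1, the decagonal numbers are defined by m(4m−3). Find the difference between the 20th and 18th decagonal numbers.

20·(4·20 − 3) = 1540 and 18·(4·18 − 3) = 1242.
Difference: 1540 − 1242 = 298.

298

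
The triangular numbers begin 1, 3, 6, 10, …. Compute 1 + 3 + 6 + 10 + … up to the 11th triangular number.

286

Σ i(i+1)/2 = (Σi² + Σi) / 2 over i = 1..11.
Σi = 66 and Σi² = 506.
(1·506 + 1·66) / 2 = 572/2 = 286.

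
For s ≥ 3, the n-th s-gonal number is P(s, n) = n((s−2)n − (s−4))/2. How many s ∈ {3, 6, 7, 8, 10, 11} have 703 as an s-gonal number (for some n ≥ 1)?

2

s = 3: P(3, 37) = 703. ✓
s = 6: P(6, 19) = 703. ✓
s = 7: P(7, 17) = 697 and P(7, 18) = 783; 703 is not s-gonal.
s = 8: P(8, 15) = 645 and P(8, 16) = 736; 703 is not s-gonal.
s = 10: P(10, 13) = 637 and P(10, 14) = 742; 703 is not s-gonal.
s = 11: P(11, 12) = 606 and P(11, 13) = 715; 703 is not s-gonal.
Hits: s ∈ {3, 6} → 2.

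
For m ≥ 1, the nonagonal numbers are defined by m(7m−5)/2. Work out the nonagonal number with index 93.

The 93rd nonagonal number is n(7n−5)/2 with n = 93.
93·(7·93 − 5)/2 = 93·646/2 = 93·323 = 30039.

30039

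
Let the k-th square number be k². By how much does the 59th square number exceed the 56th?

345

59² = 3481 and 56² = 3136.
Difference: 3481 − 3136 = 345.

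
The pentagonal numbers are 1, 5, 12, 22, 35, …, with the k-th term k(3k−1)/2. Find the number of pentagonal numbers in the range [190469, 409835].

The n-th pentagonal number is n(3n−1)/2.
Smallest index with value ≥ 190469: n = 357 (giving 190995).
Largest index with value ≤ 409835: n = 522 (giving 408465).
Indices 357 through 522: 166 terms.

166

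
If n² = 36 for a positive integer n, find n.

We need n² = 36, so n = √36 = 6.
Check: 6² = 36. ✓

6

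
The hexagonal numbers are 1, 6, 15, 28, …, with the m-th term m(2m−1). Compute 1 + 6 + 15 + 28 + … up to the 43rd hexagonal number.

Σ i(2i−1) = 2Σi² − Σi over i = 1..43.
Σi = 946 and Σi² = 27434.
2·27434 − 1·946 = 53922.

53922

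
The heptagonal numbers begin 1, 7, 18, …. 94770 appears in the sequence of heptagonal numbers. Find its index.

195

Set n(5n−3)/2 = 94770, giving 5n² − 3n − 189540 = 0.
The discriminant is 9 + 40·94770 = 3790809, and √3790809 = 1947.
So n = (3 + 1947) / 10 = 1950/10 = 195.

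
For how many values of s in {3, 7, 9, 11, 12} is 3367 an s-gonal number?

s = 3: P(3, 81) = 3321 and P(3, 82) = 3403; 3367 is not s-gonal.
s = 7: P(7, 37) = 3367. ✓
s = 9: P(9, 31) = 3286 and P(9, 32) = 3504; 3367 is not s-gonal.
s = 11: P(11, 27) = 3186 and P(11, 28) = 3430; 3367 is not s-gonal.
s = 12: P(12, 26) = 3276 and P(12, 27) = 3537; 3367 is not s-gonal.
Hits: s ∈ {7} → 1.

1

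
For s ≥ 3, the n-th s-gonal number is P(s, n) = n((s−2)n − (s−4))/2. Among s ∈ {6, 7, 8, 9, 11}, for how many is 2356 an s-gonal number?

1

s = 6: P(6, 34) = 2278 and P(6, 35) = 2415; 2356 is not s-gonal.
s = 7: P(7, 31) = 2356. ✓
s = 8: P(8, 28) = 2296 and P(8, 29) = 2465; 2356 is not s-gonal.
s = 9: P(9, 26) = 2301 and P(9, 27) = 2484; 2356 is not s-gonal.
s = 11: P(11, 23) = 2300 and P(11, 24) = 2508; 2356 is not s-gonal.
Hits: s ∈ {7} → 1.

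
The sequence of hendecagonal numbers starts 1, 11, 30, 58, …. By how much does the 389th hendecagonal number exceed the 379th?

34525

389·(9·389 − 7)/2 = 679583 and 379·(9·379 − 7)/2 = 645058.
Difference: 679583 − 645058 = 34525.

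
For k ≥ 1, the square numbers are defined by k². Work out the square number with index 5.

5² = 25.

25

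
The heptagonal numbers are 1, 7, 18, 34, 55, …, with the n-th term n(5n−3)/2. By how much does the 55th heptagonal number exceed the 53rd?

537

55·(5·55 − 3)/2 = 7480 and 53·(5·53 − 3)/2 = 6943.
Difference: 7480 − 6943 = 537.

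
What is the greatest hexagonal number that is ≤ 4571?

Solve n(2n−1) ≤ 4571 for integer n.
n = 48 gives 4560 ≤ 4571, while n = 49 gives 4753 > 4571; so the answer is 4560.

4560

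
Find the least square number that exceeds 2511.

2601

Solve n² > 2511 for integer n.
The largest n with value ≤ 2511 is 50 (since 2500 ≤ 2511 < 2601), so the first above is n = 51, value 2601.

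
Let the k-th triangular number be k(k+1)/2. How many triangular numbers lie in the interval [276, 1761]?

The n-th triangular number is n(n+1)/2.
Smallest index with value ≥ 276: n = 23 (giving 276).
Largest index with value ≤ 1761: n = 58 (giving 1711).
Indices 23 through 58: 36 terms.

36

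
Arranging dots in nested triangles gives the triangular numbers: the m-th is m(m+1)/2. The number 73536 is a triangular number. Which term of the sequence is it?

383

Set n(n+1)/2 = 73536, giving n² + n − 147072 = 0.
The discriminant is 1 + 8·73536 = 588289, and √588289 = 767.
So n = (-1 + 767) / 2 = 766/2 = 383.
Check: 383·384/2 = 73536. ✓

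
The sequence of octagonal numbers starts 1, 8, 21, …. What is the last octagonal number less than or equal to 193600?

193040

Solve n(3n−2) ≤ 193600 for integer n.
n = 254 gives 193040 ≤ 193600, while n = 255 gives 194565 > 193600; so the answer is 193040.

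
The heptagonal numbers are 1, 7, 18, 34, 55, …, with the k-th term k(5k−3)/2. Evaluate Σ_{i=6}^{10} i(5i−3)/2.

Σ i(5i−3)/2 = (5Σi² − 3Σi) / 2 over i = 6..10.
Σi = 55 − 15 = 40 and Σi² = 385 − 55 = 330.
(5·330 − 3·40) / 2 = 1530/2 = 765.

765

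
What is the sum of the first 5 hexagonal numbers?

95

Σ i(2i−1) = 2Σi² − Σi over i = 1..5.
Σi = 15 and Σi² = 55.
2·55 − 1·15 = 95.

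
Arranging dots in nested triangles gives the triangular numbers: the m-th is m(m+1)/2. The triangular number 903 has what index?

42

Set n(n+1)/2 = 903, giving n² + n − 1806 = 0.
The discriminant is 1 + 8·903 = 7225, and √7225 = 85.
So n = (-1 + 85) / 2 = 84/2 = 42.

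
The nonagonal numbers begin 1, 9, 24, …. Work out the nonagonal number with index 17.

969

The 17th nonagonal number is n(7n−5)/2 with n = 17.
17·(7·17 − 5)/2 = 17·114/2 = 17·57 = 969.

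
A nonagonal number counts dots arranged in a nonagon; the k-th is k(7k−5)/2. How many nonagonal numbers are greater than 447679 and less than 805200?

121

The n-th nonagonal number is n(7n−5)/2.
Smallest index with value > 447679: n = 359 (giving 450186).
Largest index with value < 805200: n = 479 (giving 801846).
Indices 359 through 479: 121 terms.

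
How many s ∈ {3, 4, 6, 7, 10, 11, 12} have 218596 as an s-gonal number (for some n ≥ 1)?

1

s = 3: P(3, 660) = 218130 and P(3, 661) = 218791; 218596 is not s-gonal.
s = 4: P(4, 467) = 218089 and P(4, 468) = 219024; 218596 is not s-gonal.
s = 6: P(6, 330) = 217470 and P(6, 331) = 218791; 218596 is not s-gonal.
s = 7: P(7, 296) = 218596. ✓
s = 10: P(10, 234) = 218322 and P(10, 235) = 220195; 218596 is not s-gonal.
s = 11: P(11, 220) = 217030 and P(11, 221) = 219011; 218596 is not s-gonal.
s = 12: P(12, 209) = 217569 and P(12, 210) = 219660; 218596 is not s-gonal.
Hits: s ∈ {7} → 1.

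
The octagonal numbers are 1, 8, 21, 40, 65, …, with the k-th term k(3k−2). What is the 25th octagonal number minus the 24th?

Consecutive octagonal numbers differ by 6n − 5: here 6·25 − 5 = 145.

145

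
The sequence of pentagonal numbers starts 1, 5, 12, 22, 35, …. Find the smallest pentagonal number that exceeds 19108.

19437

Solve n(3n−1)/2 > 19108 for integer n.
The largest n with value ≤ 19108 is 113 (since 19097 ≤ 19108 < 19437), so the first above is n = 114, value 19437.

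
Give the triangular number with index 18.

The 18th triangular number is n(n+1)/2 with n = 18.
18·19/2 = 342/2 = 171.

171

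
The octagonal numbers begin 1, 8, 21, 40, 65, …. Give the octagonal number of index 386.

The 386th octagonal number is n(3n−2) with n = 386.
386·(3·386 − 2) = 386·1156 = 446216.

446216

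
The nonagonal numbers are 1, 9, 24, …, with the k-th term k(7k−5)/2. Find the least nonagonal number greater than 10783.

10836

Solve n(7n−5)/2 > 10783 for integer n.
The largest n with value ≤ 10783 is 55 (since 10450 ≤ 10783 < 10836), so the first above is n = 56, value 10836.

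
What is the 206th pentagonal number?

The 206th pentagonal number is n(3n−1)/2 with n = 206.
206·(3·206 − 1)/2 = 206·617/2 = 63551.

63551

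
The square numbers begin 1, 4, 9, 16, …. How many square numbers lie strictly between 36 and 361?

The n-th square number is n².
Smallest index with value > 36: n = 7 (giving 49).
Largest index with value < 361: n = 18 (giving 324).
Indices 7 through 18: 12 terms.

12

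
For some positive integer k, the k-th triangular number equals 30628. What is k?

Set n(n+1)/2 = 30628, giving n² + n − 61256 = 0.
So n = (-1 + 495) / 2 = 494/2 = 247.

247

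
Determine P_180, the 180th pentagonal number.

48510

The 180th pentagonal number is n(3n−1)/2 with n = 180.
180·(3·180 − 1)/2 = 180·539/2 = 48510.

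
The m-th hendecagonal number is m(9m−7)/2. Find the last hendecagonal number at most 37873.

37766

Solve n(9n−7)/2 ≤ 37873 for integer n.
n = 92 gives 37766 ≤ 37873, while n = 93 gives 38595 > 37873; so the answer is 37766.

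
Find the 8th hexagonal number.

120

The 8th hexagonal number is n(2n−1) with n = 8.
8·(2·8 − 1) = 8·15 = 120.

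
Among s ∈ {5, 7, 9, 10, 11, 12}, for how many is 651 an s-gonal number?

s = 5: P(5, 21) = 651. ✓
s = 7: P(7, 16) = 616 and P(7, 17) = 697; 651 is not s-gonal.
s = 9: P(9, 14) = 651. ✓
s = 10: P(10, 13) = 637 and P(10, 14) = 742; 651 is not s-gonal.
s = 11: P(11, 12) = 606 and P(11, 13) = 715; 651 is not s-gonal.
s = 12: P(12, 11) = 561 and P(12, 12) = 672; 651 is not s-gonal.
Hits: s ∈ {5, 9} → 2.

2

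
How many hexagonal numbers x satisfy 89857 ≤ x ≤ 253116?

144

The n-th hexagonal number is n(2n−1).
Smallest index with value ≥ 89857: n = 213 (giving 90525).
Largest index with value ≤ 253116: n = 356 (giving 253116).
Indices 213 through 356: 144 terms.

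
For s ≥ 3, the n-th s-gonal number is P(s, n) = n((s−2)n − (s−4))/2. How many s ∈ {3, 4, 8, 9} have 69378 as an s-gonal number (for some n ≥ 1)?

1

s = 3: P(3, 372) = 69378. ✓
s = 4: P(4, 263) = 69169 and P(4, 264) = 69696; 69378 is not s-gonal.
s = 8: P(8, 152) = 69008 and P(8, 153) = 69921; 69378 is not s-gonal.
s = 9: P(9, 141) = 69231 and P(9, 142) = 70219; 69378 is not s-gonal.
Hits: s ∈ {3} → 1.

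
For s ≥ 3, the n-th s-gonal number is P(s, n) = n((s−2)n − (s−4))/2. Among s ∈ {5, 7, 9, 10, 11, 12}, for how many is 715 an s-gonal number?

s = 5: P(5, 22) = 715. ✓
s = 7: P(7, 17) = 697 and P(7, 18) = 783; 715 is not s-gonal.
s = 9: P(9, 14) = 651 and P(9, 15) = 750; 715 is not s-gonal.
s = 10: P(10, 13) = 637 and P(10, 14) = 742; 715 is not s-gonal.
s = 11: P(11, 13) = 715. ✓
s = 12: P(12, 12) = 672 and P(12, 13) = 793; 715 is not s-gonal.
Hits: s ∈ {5, 11} → 2.

2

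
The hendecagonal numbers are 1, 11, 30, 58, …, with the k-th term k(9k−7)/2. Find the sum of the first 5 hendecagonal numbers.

195

Σ i(9i−7)/2 = (9Σi² − 7Σi) / 2 over i = 1..5.
Σi = 15 and Σi² = 55.
(9·55 − 7·15) / 2 = 390/2 = 195.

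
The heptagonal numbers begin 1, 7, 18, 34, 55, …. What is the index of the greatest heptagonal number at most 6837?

Solve n(5n−3)/2 ≤ 6837 for integer n.
n = 52 gives 6682 ≤ 6837, while n = 53 gives 6943 > 6837; so the answer is index 52.

52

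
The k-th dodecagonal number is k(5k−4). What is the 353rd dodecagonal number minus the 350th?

10533

353·(5·353 − 4) = 621633 and 350·(5·350 − 4) = 611100.
Difference: 621633 − 611100 = 10533.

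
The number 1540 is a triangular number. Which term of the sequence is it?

55

Set n(n+1)/2 = 1540, giving n² + n − 3080 = 0.
The discriminant is 1 + 8·1540 = 12321, and √12321 = 111.
So n = (-1 + 111) / 2 = 110/2 = 55.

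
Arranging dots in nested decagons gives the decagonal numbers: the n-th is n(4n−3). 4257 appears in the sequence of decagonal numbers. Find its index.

Set n(4n−3) = 4257, giving 4n² − 3n − 4257 = 0.
The discriminant is 9 + 16·4257 = 68121, and √68121 = 261.
So n = (3 + 261) / 8 = 264/8 = 33.

33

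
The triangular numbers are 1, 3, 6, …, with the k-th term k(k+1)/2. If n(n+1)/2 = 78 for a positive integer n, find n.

12

Set n(n+1)/2 = 78, giving n² + n − 156 = 0.
The discriminant is 1 + 8·78 = 625, and √625 = 25.
So n = (-1 + 25) / 2 = 24/2 = 12.
Check: 12·13/2 = 78. ✓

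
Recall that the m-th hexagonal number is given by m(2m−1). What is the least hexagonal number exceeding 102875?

103740

Solve n(2n−1) > 102875 for integer n.
The largest n with value ≤ 102875 is 227 (since 102831 ≤ 102875 < 103740), so the first above is n = 228, value 103740.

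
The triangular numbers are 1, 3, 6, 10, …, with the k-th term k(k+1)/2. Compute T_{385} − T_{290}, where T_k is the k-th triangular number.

385·386/2 = 74305 and 290·291/2 = 42195.
Difference: 74305 − 42195 = 32110.

32110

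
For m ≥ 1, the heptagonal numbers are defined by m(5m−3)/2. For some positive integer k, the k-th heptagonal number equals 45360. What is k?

135

Set n(5n−3)/2 = 45360, giving 5n² − 3n − 90720 = 0.
The discriminant is 9 + 40·45360 = 1814409, and √1814409 = 1347.
So n = (3 + 1347) / 10 = 1350/10 = 135.
Check: 135·(5·135 − 3)/2 = 45360. ✓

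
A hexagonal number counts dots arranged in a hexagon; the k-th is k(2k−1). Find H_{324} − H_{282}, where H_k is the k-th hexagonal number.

324·(2·324 − 1) = 209628 and 282·(2·282 − 1) = 158766.
Difference: 209628 − 158766 = 50862.

50862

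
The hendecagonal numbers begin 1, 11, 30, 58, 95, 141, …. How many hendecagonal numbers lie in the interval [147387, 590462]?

181

The n-th hendecagonal number is n(9n−7)/2.
Smallest index with value ≥ 147387: n = 182 (giving 148421).
Largest index with value ≤ 590462: n = 362 (giving 588431).
Indices 182 through 362: 181 terms.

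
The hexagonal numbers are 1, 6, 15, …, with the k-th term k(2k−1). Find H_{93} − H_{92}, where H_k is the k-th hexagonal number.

369

Consecutive hexagonal numbers differ by 4n − 3: here 4·93 − 3 = 369.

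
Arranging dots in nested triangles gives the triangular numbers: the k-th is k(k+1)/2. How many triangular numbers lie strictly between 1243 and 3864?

The n-th triangular number is n(n+1)/2.
Smallest index with value > 1243: n = 50 (giving 1275).
Largest index with value < 3864: n = 87 (giving 3828).
Indices 50 through 87: 38 terms.

38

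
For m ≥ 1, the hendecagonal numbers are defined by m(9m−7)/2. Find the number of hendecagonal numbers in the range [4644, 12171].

The n-th hendecagonal number is n(9n−7)/2.
Smallest index with value ≥ 4644: n = 33 (giving 4785).
Largest index with value ≤ 12171: n = 52 (giving 11986).
Indices 33 through 52: 20 terms.

20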